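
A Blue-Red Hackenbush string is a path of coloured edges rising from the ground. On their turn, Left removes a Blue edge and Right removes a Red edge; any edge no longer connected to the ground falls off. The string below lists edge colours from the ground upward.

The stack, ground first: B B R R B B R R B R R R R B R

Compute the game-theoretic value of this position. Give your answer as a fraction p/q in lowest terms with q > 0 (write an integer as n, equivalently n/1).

11397/8192

1 of 15 · B · max L 0 · min R +∞ → 1
2 of 15 · BB · max L 1 · min R +∞ → 2
3 of 15 · BBR · max L 1 · min R 2 → 3/2
4 of 15 · BBRR · max L 1 · min R 3/2 → 5/4
5 of 15 · BBRRB · max L 5/4 · min R 3/2 → 11/8
6 of 15 · BBRRBB · max L 11/8 · min R 3/2 → 23/16
7 of 15 · BBRRBBR · max L 11/8 · min R 23/16 → 45/32
8 of 15 · BBRRBBRR · max L 11/8 · min R 45/32 → 89/64
9 of 15 · BBRRBBRRB · max L 89/64 · min R 45/32 → 179/128
10 of 15 · BBRRBBRRBR · max L 89/64 · min R 179/128 → 357/256
11 of 15 · BBRRBBRRBRR · max L 89/64 · min R 357/256 → 713/512
12 of 15 · BBRRBBRRBRRR · max L 89/64 · min R 713/512 → 1425/1024
13 of 15 · BBRRBBRRBRRRR · max L 89/64 · min R 1425/1024 → 2849/2048
14 of 15 · BBRRBBRRBRRRRB · max L 2849/2048 · min R 1425/1024 → 5699/4096
15 of 15 · BBRRBBRRBRRRRBR · max L 2849/2048 · min R 5699/4096 → 11397/8192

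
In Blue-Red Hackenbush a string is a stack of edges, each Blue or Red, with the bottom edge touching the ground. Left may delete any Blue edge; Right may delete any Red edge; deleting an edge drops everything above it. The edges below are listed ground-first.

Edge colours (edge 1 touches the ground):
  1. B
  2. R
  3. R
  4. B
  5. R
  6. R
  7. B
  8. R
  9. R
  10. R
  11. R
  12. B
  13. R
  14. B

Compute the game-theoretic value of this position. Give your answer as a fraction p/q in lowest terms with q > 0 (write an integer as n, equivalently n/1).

2315/8192

Build G(s[:k]) for k = 1..14, string s = B R R B R R B R R R R B R B.
step 1: add B to get B; options L={ 0 } R={ ∅ } = 1
step 2: add R to get BR; options L={ 0 } R={ 1 } = 1/2
step 3: add R to get BRR; options L={ 0 } R={ 1/2,1 } = 1/4
step 4: add B to get BRRB; options L={ 0,1/4 } R={ 1/2,1 } = 3/8
step 5: add R to get BRRBR; options L={ 0,1/4 } R={ 3/8,1/2,1 } = 5/16
step 6: add R to get BRRBRR; options L={ 0,1/4 } R={ 5/16,3/8,1/2,1 } = 9/32
step 7: add B to get BRRBRRB; options L={ 0,1/4,9/32 } R={ 5/16,3/8,1/2,1 } = 19/64
step 8: add R to get BRRBRRBR; options L={ 0,1/4,9/32 } R={ 19/64,5/16,3/8,1/2,1 } = 37/128
step 9: add R to get BRRBRRBRR; options L={ 0,1/4,9/32 } R={ 37/128,19/64,5/16,3/8,1/2,1 } = 73/256
step 10: add R to get BRRBRRBRRR; options L={ 0,1/4,9/32 } R={ 73/256,37/128,19/64,5/16,3/8,1/2,1 } = 145/512
step 11: add R to get BRRBRRBRRRR; options L={ 0,1/4,9/32 } R={ 145/512,73/256,37/128,19/64,5/16,3/8,1/2,1 } = 289/1024
step 12: add B to get BRRBRRBRRRRB; options L={ 0,1/4,9/32,289/1024 } R={ 145/512,73/256,37/128,19/64,5/16,3/8,1/2,1 } = 579/2048
step 13: add R to get BRRBRRBRRRRBR; options L={ 0,1/4,9/32,289/1024 } R={ 579/2048,145/512,73/256,37/128,19/64,5/16,3/8,1/2,1 } = 1157/4096
step 14: add B to get BRRBRRBRRRRBRB; options L={ 0,1/4,9/32,289/1024,1157/4096 } R={ 579/2048,145/512,73/256,37/128,19/64,5/16,3/8,1/2,1 } = 2315/8192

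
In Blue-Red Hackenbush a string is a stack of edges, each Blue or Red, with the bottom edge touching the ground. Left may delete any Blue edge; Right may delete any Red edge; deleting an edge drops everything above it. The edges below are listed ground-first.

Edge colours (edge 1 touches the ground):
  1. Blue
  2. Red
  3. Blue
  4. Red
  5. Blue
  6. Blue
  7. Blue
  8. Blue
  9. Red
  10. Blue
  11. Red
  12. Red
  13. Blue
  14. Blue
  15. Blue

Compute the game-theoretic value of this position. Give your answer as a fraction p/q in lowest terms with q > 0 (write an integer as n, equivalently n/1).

12111/16384

Recurse on prefixes of the 15-edge string Blue Red Blue Red Blue Blue Blue Blue Red Blue Red Red Blue Blue Blue:
edge 1 of 15 (Blue): { 0 | none } so 1
edge 2 of 15 (Red): { 0 | 1 } so 1/2
edge 3 of 15 (Blue): { 0,1/2 | 1 } so 3/4
edge 4 of 15 (Red): { 0,1/2 | 3/4,1 } so 5/8
edge 5 of 15 (Blue): { 0,1/2,5/8 | 3/4,1 } so 11/16
edge 6 of 15 (Blue): { 0,1/2,5/8,11/16 | 3/4,1 } so 23/32
edge 7 of 15 (Blue): { 0,1/2,5/8,11/16,23/32 | 3/4,1 } so 47/64
edge 8 of 15 (Blue): { 0,1/2,5/8,11/16,23/32,47/64 | 3/4,1 } so 95/128
edge 9 of 15 (Red): { 0,1/2,5/8,11/16,23/32,47/64 | 95/128,3/4,1 } so 189/256
edge 10 of 15 (Blue): { 0,1/2,5/8,11/16,23/32,47/64,189/256 | 95/128,3/4,1 } so 379/512
edge 11 of 15 (Red): { 0,1/2,5/8,11/16,23/32,47/64,189/256 | 379/512,95/128,3/4,1 } so 757/1024
edge 12 of 15 (Red): { 0,1/2,5/8,11/16,23/32,47/64,189/256 | 757/1024,379/512,95/128,3/4,1 } so 1513/2048
edge 13 of 15 (Blue): { 0,1/2,5/8,11/16,23/32,47/64,189/256,1513/2048 | 757/1024,379/512,95/128,3/4,1 } so 3027/4096
edge 14 of 15 (Blue): { 0,1/2,5/8,11/16,23/32,47/64,189/256,1513/2048,3027/4096 | 757/1024,379/512,95/128,3/4,1 } so 6055/8192
edge 15 of 15 (Blue): { 0,1/2,5/8,11/16,23/32,47/64,189/256,1513/2048,3027/4096,6055/8192 | 757/1024,379/512,95/128,3/4,1 } so 12111/16384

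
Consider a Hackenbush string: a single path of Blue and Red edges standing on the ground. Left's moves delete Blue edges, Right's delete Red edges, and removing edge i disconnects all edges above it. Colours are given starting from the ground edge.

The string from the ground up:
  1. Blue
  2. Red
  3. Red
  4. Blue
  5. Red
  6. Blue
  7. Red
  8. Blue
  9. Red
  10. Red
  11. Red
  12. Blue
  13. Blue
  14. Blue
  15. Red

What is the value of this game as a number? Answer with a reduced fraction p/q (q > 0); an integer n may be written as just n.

5405/16384

1 of 15 · B · max L 0 · min R +∞ → 1
2 of 15 · BR · max L 0 · min R 1 → 1/2
3 of 15 · BRR · max L 0 · min R 1/2 → 1/4
4 of 15 · BRRB · max L 1/4 · min R 1/2 → 3/8
5 of 15 · BRRBR · max L 1/4 · min R 3/8 → 5/16
6 of 15 · BRRBRB · max L 5/16 · min R 3/8 → 11/32
7 of 15 · BRRBRBR · max L 5/16 · min R 11/32 → 21/64
8 of 15 · BRRBRBRB · max L 21/64 · min R 11/32 → 43/128
9 of 15 · BRRBRBRBR · max L 21/64 · min R 43/128 → 85/256
10 of 15 · BRRBRBRBRR · max L 21/64 · min R 85/256 → 169/512
11 of 15 · BRRBRBRBRRR · max L 21/64 · min R 169/512 → 337/1024
12 of 15 · BRRBRBRBRRRB · max L 337/1024 · min R 169/512 → 675/2048
13 of 15 · BRRBRBRBRRRBB · max L 675/2048 · min R 169/512 → 1351/4096
14 of 15 · BRRBRBRBRRRBBB · max L 1351/4096 · min R 169/512 → 2703/8192
15 of 15 · BRRBRBRBRRRBBBR · max L 1351/4096 · min R 2703/8192 → 5405/16384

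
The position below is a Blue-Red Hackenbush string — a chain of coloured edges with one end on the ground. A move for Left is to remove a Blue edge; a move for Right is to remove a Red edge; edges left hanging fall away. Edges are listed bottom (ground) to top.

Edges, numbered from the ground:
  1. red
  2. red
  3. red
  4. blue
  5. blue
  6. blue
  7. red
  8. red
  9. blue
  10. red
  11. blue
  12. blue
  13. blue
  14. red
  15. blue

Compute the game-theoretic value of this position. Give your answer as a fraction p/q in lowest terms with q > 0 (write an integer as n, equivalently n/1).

-9029/4096

Recurse on prefixes of the 15-edge string red red red blue blue blue red red blue red blue blue blue red blue:
g(r) = {  | 0 } => -1
g(rr) = {  | -1,0 } => -2
g(rrr) = {  | -2,-1,0 } => -3
g(rrrb) = { -3 | -2,-1,0 } => -5/2
g(rrrbb) = { -3,-5/2 | -2,-1,0 } => -9/4
g(rrrbbb) = { -3,-5/2,-9/4 | -2,-1,0 } => -17/8
g(rrrbbbr) = { -3,-5/2,-9/4 | -17/8,-2,-1,0 } => -35/16
g(rrrbbbrr) = { -3,-5/2,-9/4 | -35/16,-17/8,-2,-1,0 } => -71/32
g(rrrbbbrrb) = { -3,-5/2,-9/4,-71/32 | -35/16,-17/8,-2,-1,0 } => -141/64
g(rrrbbbrrbr) = { -3,-5/2,-9/4,-71/32 | -141/64,-35/16,-17/8,-2,-1,0 } => -283/128
g(rrrbbbrrbrb) = { -3,-5/2,-9/4,-71/32,-283/128 | -141/64,-35/16,-17/8,-2,-1,0 } => -565/256
g(rrrbbbrrbrbb) = { -3,-5/2,-9/4,-71/32,-283/128,-565/256 | -141/64,-35/16,-17/8,-2,-1,0 } => -1129/512
g(rrrbbbrrbrbbb) = { -3,-5/2,-9/4,-71/32,-283/128,-565/256,-1129/512 | -141/64,-35/16,-17/8,-2,-1,0 } => -2257/1024
g(rrrbbbrrbrbbbr) = { -3,-5/2,-9/4,-71/32,-283/128,-565/256,-1129/512 | -2257/1024,-141/64,-35/16,-17/8,-2,-1,0 } => -4515/2048
g(rrrbbbrrbrbbbrb) = { -3,-5/2,-9/4,-71/32,-283/128,-565/256,-1129/512,-4515/2048 | -2257/1024,-141/64,-35/16,-17/8,-2,-1,0 } => -9029/4096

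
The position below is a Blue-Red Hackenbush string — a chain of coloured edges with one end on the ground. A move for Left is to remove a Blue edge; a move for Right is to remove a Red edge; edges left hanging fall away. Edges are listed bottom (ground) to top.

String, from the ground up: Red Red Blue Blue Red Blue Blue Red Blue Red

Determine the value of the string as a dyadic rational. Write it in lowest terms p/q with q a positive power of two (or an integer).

Prefix values for Red Red Blue Blue Red Blue Blue Red Blue Red via {L|R} + simplicity:
val_1 [R]  L=[]  R=[0]  -> -1
val_2 [RR]  L=[]  R=[-1; 0]  -> -2
val_3 [RRB]  L=[-2]  R=[-1; 0]  -> -3/2
val_4 [RRBB]  L=[-2; -3/2]  R=[-1; 0]  -> -5/4
val_5 [RRBBR]  L=[-2; -3/2]  R=[-5/4; -1; 0]  -> -11/8
val_6 [RRBBRB]  L=[-2; -3/2; -11/8]  R=[-5/4; -1; 0]  -> -21/16
val_7 [RRBBRBB]  L=[-2; -3/2; -11/8; -21/16]  R=[-5/4; -1; 0]  -> -41/32
val_8 [RRBBRBBR]  L=[-2; -3/2; -11/8; -21/16]  R=[-41/32; -5/4; -1; 0]  -> -83/64
val_9 [RRBBRBBRB]  L=[-2; -3/2; -11/8; -21/16; -83/64]  R=[-41/32; -5/4; -1; 0]  -> -165/128
val_10 [RRBBRBBRBR]  L=[-2; -3/2; -11/8; -21/16; -83/64]  R=[-165/128; -41/32; -5/4; -1; 0]  -> -331/256

-331/256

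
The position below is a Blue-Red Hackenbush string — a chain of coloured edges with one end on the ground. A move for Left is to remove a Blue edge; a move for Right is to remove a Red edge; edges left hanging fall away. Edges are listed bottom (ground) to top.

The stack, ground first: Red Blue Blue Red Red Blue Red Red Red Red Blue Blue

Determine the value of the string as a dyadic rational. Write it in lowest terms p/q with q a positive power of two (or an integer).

val(R) = { none | 0 } = -1
val(RB) = { -1 | 0 } = -1/2
val(RBB) = { -1 -1/2 | 0 } = -1/4
val(RBBR) = { -1 -1/2 | -1/4 0 } = -3/8
val(RBBRR) = { -1 -1/2 | -3/8 -1/4 0 } = -7/16
val(RBBRRB) = { -1 -1/2 -7/16 | -3/8 -1/4 0 } = -13/32
val(RBBRRBR) = { -1 -1/2 -7/16 | -13/32 -3/8 -1/4 0 } = -27/64
val(RBBRRBRR) = { -1 -1/2 -7/16 | -27/64 -13/32 -3/8 -1/4 0 } = -55/128
val(RBBRRBRRR) = { -1 -1/2 -7/16 | -55/128 -27/64 -13/32 -3/8 -1/4 0 } = -111/256
val(RBBRRBRRRR) = { -1 -1/2 -7/16 | -111/256 -55/128 -27/64 -13/32 -3/8 -1/4 0 } = -223/512
val(RBBRRBRRRRB) = { -1 -1/2 -7/16 -223/512 | -111/256 -55/128 -27/64 -13/32 -3/8 -1/4 0 } = -445/1024
val(RBBRRBRRRRBB) = { -1 -1/2 -7/16 -223/512 -445/1024 | -111/256 -55/128 -27/64 -13/32 -3/8 -1/4 0 } = -889/2048

-889/2048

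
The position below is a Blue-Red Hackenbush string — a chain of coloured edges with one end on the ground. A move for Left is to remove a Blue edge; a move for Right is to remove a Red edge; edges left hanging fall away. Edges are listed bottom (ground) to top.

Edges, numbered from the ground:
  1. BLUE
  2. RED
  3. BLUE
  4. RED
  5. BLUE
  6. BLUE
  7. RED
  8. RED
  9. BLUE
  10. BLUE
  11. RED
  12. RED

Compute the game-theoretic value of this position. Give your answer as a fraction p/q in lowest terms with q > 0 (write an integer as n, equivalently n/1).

edge 1 of 12 (BLUE): { 0 | · } = 1
edge 2 of 12 (RED): { 0 | 1 } = 1/2
edge 3 of 12 (BLUE): { 0,1/2 | 1 } = 3/4
edge 4 of 12 (RED): { 0,1/2 | 3/4,1 } = 5/8
edge 5 of 12 (BLUE): { 0,1/2,5/8 | 3/4,1 } = 11/16
edge 6 of 12 (BLUE): { 0,1/2,5/8,11/16 | 3/4,1 } = 23/32
edge 7 of 12 (RED): { 0,1/2,5/8,11/16 | 23/32,3/4,1 } = 45/64
edge 8 of 12 (RED): { 0,1/2,5/8,11/16 | 45/64,23/32,3/4,1 } = 89/128
edge 9 of 12 (BLUE): { 0,1/2,5/8,11/16,89/128 | 45/64,23/32,3/4,1 } = 179/256
edge 10 of 12 (BLUE): { 0,1/2,5/8,11/16,89/128,179/256 | 45/64,23/32,3/4,1 } = 359/512
edge 11 of 12 (RED): { 0,1/2,5/8,11/16,89/128,179/256 | 359/512,45/64,23/32,3/4,1 } = 717/1024
edge 12 of 12 (RED): { 0,1/2,5/8,11/16,89/128,179/256 | 717/1024,359/512,45/64,23/32,3/4,1 } = 1433/2048

1433/2048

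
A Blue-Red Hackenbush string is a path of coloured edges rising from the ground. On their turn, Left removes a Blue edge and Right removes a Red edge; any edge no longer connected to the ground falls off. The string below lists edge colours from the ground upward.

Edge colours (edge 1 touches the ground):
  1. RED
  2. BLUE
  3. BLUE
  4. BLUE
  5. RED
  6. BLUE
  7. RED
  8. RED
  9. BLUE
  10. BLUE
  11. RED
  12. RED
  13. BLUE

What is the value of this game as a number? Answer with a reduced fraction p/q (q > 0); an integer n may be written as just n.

g_1 [R]  L=[]  R=[0]  → -1
g_2 [RB]  L=[-1]  R=[0]  → -1/2
g_3 [RBB]  L=[-1; -1/2]  R=[0]  → -1/4
g_4 [RBBB]  L=[-1; -1/2; -1/4]  R=[0]  → -1/8
g_5 [RBBBR]  L=[-1; -1/2; -1/4]  R=[-1/8; 0]  → -3/16
g_6 [RBBBRB]  L=[-1; -1/2; -1/4; -3/16]  R=[-1/8; 0]  → -5/32
g_7 [RBBBRBR]  L=[-1; -1/2; -1/4; -3/16]  R=[-5/32; -1/8; 0]  → -11/64
g_8 [RBBBRBRR]  L=[-1; -1/2; -1/4; -3/16]  R=[-11/64; -5/32; -1/8; 0]  → -23/128
g_9 [RBBBRBRRB]  L=[-1; -1/2; -1/4; -3/16; -23/128]  R=[-11/64; -5/32; -1/8; 0]  → -45/256
g_10 [RBBBRBRRBB]  L=[-1; -1/2; -1/4; -3/16; -23/128; -45/256]  R=[-11/64; -5/32; -1/8; 0]  → -89/512
g_11 [RBBBRBRRBBR]  L=[-1; -1/2; -1/4; -3/16; -23/128; -45/256]  R=[-89/512; -11/64; -5/32; -1/8; 0]  → -179/1024
g_12 [RBBBRBRRBBRR]  L=[-1; -1/2; -1/4; -3/16; -23/128; -45/256]  R=[-179/1024; -89/512; -11/64; -5/32; -1/8; 0]  → -359/2048
g_13 [RBBBRBRRBBRRB]  L=[-1; -1/2; -1/4; -3/16; -23/128; -45/256; -359/2048]  R=[-179/1024; -89/512; -11/64; -5/32; -1/8; 0]  → -717/4096

-717/4096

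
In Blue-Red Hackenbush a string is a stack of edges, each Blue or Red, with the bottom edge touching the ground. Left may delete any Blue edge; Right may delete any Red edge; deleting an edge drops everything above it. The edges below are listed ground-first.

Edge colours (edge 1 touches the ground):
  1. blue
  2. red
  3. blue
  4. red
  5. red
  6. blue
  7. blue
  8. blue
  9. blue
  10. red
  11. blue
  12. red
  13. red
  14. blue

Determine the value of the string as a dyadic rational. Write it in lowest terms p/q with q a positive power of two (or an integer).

1 of 14 · b · max L 0 · min R +∞ = 1
2 of 14 · br · max L 0 · min R 1 = 1/2
3 of 14 · brb · max L 1/2 · min R 1 = 3/4
4 of 14 · brbr · max L 1/2 · min R 3/4 = 5/8
5 of 14 · brbrr · max L 1/2 · min R 5/8 = 9/16
6 of 14 · brbrrb · max L 9/16 · min R 5/8 = 19/32
7 of 14 · brbrrbb · max L 19/32 · min R 5/8 = 39/64
8 of 14 · brbrrbbb · max L 39/64 · min R 5/8 = 79/128
9 of 14 · brbrrbbbb · max L 79/128 · min R 5/8 = 159/256
10 of 14 · brbrrbbbbr · max L 79/128 · min R 159/256 = 317/512
11 of 14 · brbrrbbbbrb · max L 317/512 · min R 159/256 = 635/1024
12 of 14 · brbrrbbbbrbr · max L 317/512 · min R 635/1024 = 1269/2048
13 of 14 · brbrrbbbbrbrr · max L 317/512 · min R 1269/2048 = 2537/4096
14 of 14 · brbrrbbbbrbrrb · max L 2537/4096 · min R 1269/2048 = 5075/8192

5075/8192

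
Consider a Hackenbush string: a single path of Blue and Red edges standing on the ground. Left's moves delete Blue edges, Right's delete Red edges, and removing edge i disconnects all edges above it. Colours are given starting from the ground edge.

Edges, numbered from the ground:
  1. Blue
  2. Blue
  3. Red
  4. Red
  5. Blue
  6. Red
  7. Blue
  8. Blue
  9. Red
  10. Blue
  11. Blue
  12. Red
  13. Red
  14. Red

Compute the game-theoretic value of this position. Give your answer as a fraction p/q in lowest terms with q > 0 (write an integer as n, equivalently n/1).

5553/4096

Build val(s[:k]) for k = 1..14, string s = Blue Blue Red Red Blue Red Blue Blue Red Blue Blue Red Red Red.
val(B) = { 0 | ∅ } => 1
val(BB) = { 0,1 | ∅ } => 2
val(BBR) = { 0,1 | 2 } => 3/2
val(BBRR) = { 0,1 | 3/2,2 } => 5/4
val(BBRRB) = { 0,1,5/4 | 3/2,2 } => 11/8
val(BBRRBR) = { 0,1,5/4 | 11/8,3/2,2 } => 21/16
val(BBRRBRB) = { 0,1,5/4,21/16 | 11/8,3/2,2 } => 43/32
val(BBRRBRBB) = { 0,1,5/4,21/16,43/32 | 11/8,3/2,2 } => 87/64
val(BBRRBRBBR) = { 0,1,5/4,21/16,43/32 | 87/64,11/8,3/2,2 } => 173/128
val(BBRRBRBBRB) = { 0,1,5/4,21/16,43/32,173/128 | 87/64,11/8,3/2,2 } => 347/256
val(BBRRBRBBRBB) = { 0,1,5/4,21/16,43/32,173/128,347/256 | 87/64,11/8,3/2,2 } => 695/512
val(BBRRBRBBRBBR) = { 0,1,5/4,21/16,43/32,173/128,347/256 | 695/512,87/64,11/8,3/2,2 } => 1389/1024
val(BBRRBRBBRBBRR) = { 0,1,5/4,21/16,43/32,173/128,347/256 | 1389/1024,695/512,87/64,11/8,3/2,2 } => 2777/2048
val(BBRRBRBBRBBRRR) = { 0,1,5/4,21/16,43/32,173/128,347/256 | 2777/2048,1389/1024,695/512,87/64,11/8,3/2,2 } => 5553/4096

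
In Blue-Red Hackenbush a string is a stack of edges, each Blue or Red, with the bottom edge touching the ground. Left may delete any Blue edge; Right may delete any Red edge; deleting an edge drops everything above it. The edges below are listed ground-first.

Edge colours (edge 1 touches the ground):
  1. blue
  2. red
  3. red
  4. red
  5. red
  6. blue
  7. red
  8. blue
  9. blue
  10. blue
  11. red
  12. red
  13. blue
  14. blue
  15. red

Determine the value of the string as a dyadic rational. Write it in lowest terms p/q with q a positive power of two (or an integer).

value(b) = { 0 | ∅ } → 1
value(br) = { 0 | 1 } → 1/2
value(brr) = { 0 | 1/2; 1 } → 1/4
value(brrr) = { 0 | 1/4; 1/2; 1 } → 1/8
value(brrrr) = { 0 | 1/8; 1/4; 1/2; 1 } → 1/16
value(brrrrb) = { 0; 1/16 | 1/8; 1/4; 1/2; 1 } → 3/32
value(brrrrbr) = { 0; 1/16 | 3/32; 1/8; 1/4; 1/2; 1 } → 5/64
value(brrrrbrb) = { 0; 1/16; 5/64 | 3/32; 1/8; 1/4; 1/2; 1 } → 11/128
value(brrrrbrbb) = { 0; 1/16; 5/64; 11/128 | 3/32; 1/8; 1/4; 1/2; 1 } → 23/256
value(brrrrbrbbb) = { 0; 1/16; 5/64; 11/128; 23/256 | 3/32; 1/8; 1/4; 1/2; 1 } → 47/512
value(brrrrbrbbbr) = { 0; 1/16; 5/64; 11/128; 23/256 | 47/512; 3/32; 1/8; 1/4; 1/2; 1 } → 93/1024
value(brrrrbrbbbrr) = { 0; 1/16; 5/64; 11/128; 23/256 | 93/1024; 47/512; 3/32; 1/8; 1/4; 1/2; 1 } → 185/2048
value(brrrrbrbbbrrb) = { 0; 1/16; 5/64; 11/128; 23/256; 185/2048 | 93/1024; 47/512; 3/32; 1/8; 1/4; 1/2; 1 } → 371/4096
value(brrrrbrbbbrrbb) = { 0; 1/16; 5/64; 11/128; 23/256; 185/2048; 371/4096 | 93/1024; 47/512; 3/32; 1/8; 1/4; 1/2; 1 } → 743/8192
value(brrrrbrbbbrrbbr) = { 0; 1/16; 5/64; 11/128; 23/256; 185/2048; 371/4096 | 743/8192; 93/1024; 47/512; 3/32; 1/8; 1/4; 1/2; 1 } → 1485/16384

1485/16384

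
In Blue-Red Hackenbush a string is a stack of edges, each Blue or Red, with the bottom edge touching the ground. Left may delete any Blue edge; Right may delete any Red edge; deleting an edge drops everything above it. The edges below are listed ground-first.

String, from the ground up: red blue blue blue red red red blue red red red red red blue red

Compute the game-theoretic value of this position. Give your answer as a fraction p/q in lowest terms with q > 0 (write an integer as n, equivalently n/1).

Recurse on prefixes of the 15-edge string red blue blue blue red red red blue red red red red red blue red:
edge 1 of 15 (red): { none | 0 } -> -1
edge 2 of 15 (blue): { -1 | 0 } -> -1/2
edge 3 of 15 (blue): { -1, -1/2 | 0 } -> -1/4
edge 4 of 15 (blue): { -1, -1/2, -1/4 | 0 } -> -1/8
edge 5 of 15 (red): { -1, -1/2, -1/4 | -1/8, 0 } -> -3/16
edge 6 of 15 (red): { -1, -1/2, -1/4 | -3/16, -1/8, 0 } -> -7/32
edge 7 of 15 (red): { -1, -1/2, -1/4 | -7/32, -3/16, -1/8, 0 } -> -15/64
edge 8 of 15 (blue): { -1, -1/2, -1/4, -15/64 | -7/32, -3/16, -1/8, 0 } -> -29/128
edge 9 of 15 (red): { -1, -1/2, -1/4, -15/64 | -29/128, -7/32, -3/16, -1/8, 0 } -> -59/256
edge 10 of 15 (red): { -1, -1/2, -1/4, -15/64 | -59/256, -29/128, -7/32, -3/16, -1/8, 0 } -> -119/512
edge 11 of 15 (red): { -1, -1/2, -1/4, -15/64 | -119/512, -59/256, -29/128, -7/32, -3/16, -1/8, 0 } -> -239/1024
edge 12 of 15 (red): { -1, -1/2, -1/4, -15/64 | -239/1024, -119/512, -59/256, -29/128, -7/32, -3/16, -1/8, 0 } -> -479/2048
edge 13 of 15 (red): { -1, -1/2, -1/4, -15/64 | -479/2048, -239/1024, -119/512, -59/256, -29/128, -7/32, -3/16, -1/8, 0 } -> -959/4096
edge 14 of 15 (blue): { -1, -1/2, -1/4, -15/64, -959/4096 | -479/2048, -239/1024, -119/512, -59/256, -29/128, -7/32, -3/16, -1/8, 0 } -> -1917/8192
edge 15 of 15 (red): { -1, -1/2, -1/4, -15/64, -959/4096 | -1917/8192, -479/2048, -239/1024, -119/512, -59/256, -29/128, -7/32, -3/16, -1/8, 0 } -> -3835/16384

-3835/16384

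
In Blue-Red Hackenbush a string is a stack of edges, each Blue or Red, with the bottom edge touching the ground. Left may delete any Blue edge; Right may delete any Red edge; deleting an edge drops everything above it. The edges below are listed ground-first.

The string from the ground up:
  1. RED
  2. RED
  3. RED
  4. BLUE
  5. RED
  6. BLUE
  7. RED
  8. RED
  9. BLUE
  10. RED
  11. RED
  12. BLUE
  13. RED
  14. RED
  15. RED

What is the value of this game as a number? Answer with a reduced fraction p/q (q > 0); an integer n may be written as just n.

1 of 15 · R · max L −∞ · min R 0 — -1
2 of 15 · RR · max L −∞ · min R -1 — -2
3 of 15 · RRR · max L −∞ · min R -2 — -3
4 of 15 · RRRB · max L -3 · min R -2 — -5/2
5 of 15 · RRRBR · max L -3 · min R -5/2 — -11/4
6 of 15 · RRRBRB · max L -11/4 · min R -5/2 — -21/8
7 of 15 · RRRBRBR · max L -11/4 · min R -21/8 — -43/16
8 of 15 · RRRBRBRR · max L -11/4 · min R -43/16 — -87/32
9 of 15 · RRRBRBRRB · max L -87/32 · min R -43/16 — -173/64
10 of 15 · RRRBRBRRBR · max L -87/32 · min R -173/64 — -347/128
11 of 15 · RRRBRBRRBRR · max L -87/32 · min R -347/128 — -695/256
12 of 15 · RRRBRBRRBRRB · max L -695/256 · min R -347/128 — -1389/512
13 of 15 · RRRBRBRRBRRBR · max L -695/256 · min R -1389/512 — -2779/1024
14 of 15 · RRRBRBRRBRRBRR · max L -695/256 · min R -2779/1024 — -5559/2048
15 of 15 · RRRBRBRRBRRBRRR · max L -695/256 · min R -5559/2048 — -11119/4096

-11119/4096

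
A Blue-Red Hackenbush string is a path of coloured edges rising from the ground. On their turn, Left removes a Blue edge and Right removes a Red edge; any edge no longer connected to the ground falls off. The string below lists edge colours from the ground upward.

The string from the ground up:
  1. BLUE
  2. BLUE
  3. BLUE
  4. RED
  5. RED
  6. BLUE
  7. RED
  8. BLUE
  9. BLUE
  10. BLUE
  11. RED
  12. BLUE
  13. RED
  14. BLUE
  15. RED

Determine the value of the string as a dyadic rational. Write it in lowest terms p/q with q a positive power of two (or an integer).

9685/4096

1 of 15 · B · max L 0 · min R +∞ ⇒ 1
2 of 15 · BB · max L 1 · min R +∞ ⇒ 2
3 of 15 · BBB · max L 2 · min R +∞ ⇒ 3
4 of 15 · BBBR · max L 2 · min R 3 ⇒ 5/2
5 of 15 · BBBRR · max L 2 · min R 5/2 ⇒ 9/4
6 of 15 · BBBRRB · max L 9/4 · min R 5/2 ⇒ 19/8
7 of 15 · BBBRRBR · max L 9/4 · min R 19/8 ⇒ 37/16
8 of 15 · BBBRRBRB · max L 37/16 · min R 19/8 ⇒ 75/32
9 of 15 · BBBRRBRBB · max L 75/32 · min R 19/8 ⇒ 151/64
10 of 15 · BBBRRBRBBB · max L 151/64 · min R 19/8 ⇒ 303/128
11 of 15 · BBBRRBRBBBR · max L 151/64 · min R 303/128 ⇒ 605/256
12 of 15 · BBBRRBRBBBRB · max L 605/256 · min R 303/128 ⇒ 1211/512
13 of 15 · BBBRRBRBBBRBR · max L 605/256 · min R 1211/512 ⇒ 2421/1024
14 of 15 · BBBRRBRBBBRBRB · max L 2421/1024 · min R 1211/512 ⇒ 4843/2048
15 of 15 · BBBRRBRBBBRBRBR · max L 2421/1024 · min R 4843/2048 ⇒ 9685/4096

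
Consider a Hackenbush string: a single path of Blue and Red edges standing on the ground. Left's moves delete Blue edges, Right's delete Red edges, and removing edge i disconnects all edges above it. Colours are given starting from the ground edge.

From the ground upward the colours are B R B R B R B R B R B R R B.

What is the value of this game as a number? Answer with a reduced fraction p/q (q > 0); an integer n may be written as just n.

5459/8192

edge 1 of 14 (B): { 0 | · } -> 1
edge 2 of 14 (R): { 0 | 1 } -> 1/2
edge 3 of 14 (B): { 0, 1/2 | 1 } -> 3/4
edge 4 of 14 (R): { 0, 1/2 | 3/4, 1 } -> 5/8
edge 5 of 14 (B): { 0, 1/2, 5/8 | 3/4, 1 } -> 11/16
edge 6 of 14 (R): { 0, 1/2, 5/8 | 11/16, 3/4, 1 } -> 21/32
edge 7 of 14 (B): { 0, 1/2, 5/8, 21/32 | 11/16, 3/4, 1 } -> 43/64
edge 8 of 14 (R): { 0, 1/2, 5/8, 21/32 | 43/64, 11/16, 3/4, 1 } -> 85/128
edge 9 of 14 (B): { 0, 1/2, 5/8, 21/32, 85/128 | 43/64, 11/16, 3/4, 1 } -> 171/256
edge 10 of 14 (R): { 0, 1/2, 5/8, 21/32, 85/128 | 171/256, 43/64, 11/16, 3/4, 1 } -> 341/512
edge 11 of 14 (B): { 0, 1/2, 5/8, 21/32, 85/128, 341/512 | 171/256, 43/64, 11/16, 3/4, 1 } -> 683/1024
edge 12 of 14 (R): { 0, 1/2, 5/8, 21/32, 85/128, 341/512 | 683/1024, 171/256, 43/64, 11/16, 3/4, 1 } -> 1365/2048
edge 13 of 14 (R): { 0, 1/2, 5/8, 21/32, 85/128, 341/512 | 1365/2048, 683/1024, 171/256, 43/64, 11/16, 3/4, 1 } -> 2729/4096
edge 14 of 14 (B): { 0, 1/2, 5/8, 21/32, 85/128, 341/512, 2729/4096 | 1365/2048, 683/1024, 171/256, 43/64, 11/16, 3/4, 1 } -> 5459/8192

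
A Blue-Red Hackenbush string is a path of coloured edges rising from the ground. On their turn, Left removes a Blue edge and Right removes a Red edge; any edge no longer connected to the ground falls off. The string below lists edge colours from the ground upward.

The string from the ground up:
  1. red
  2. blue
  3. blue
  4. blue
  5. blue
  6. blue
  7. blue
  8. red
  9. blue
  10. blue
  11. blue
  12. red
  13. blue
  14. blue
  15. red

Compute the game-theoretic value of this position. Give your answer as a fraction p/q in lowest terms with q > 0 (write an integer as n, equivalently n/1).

-275/16384

Build val(s[:k]) for k = 1..15, string s = red blue blue blue blue blue blue red blue blue blue red blue blue red.
val(r) = { — | 0 } -> -1
val(rb) = { -1 | 0 } -> -1/2
val(rbb) = { -1; -1/2 | 0 } -> -1/4
val(rbbb) = { -1; -1/2; -1/4 | 0 } -> -1/8
val(rbbbb) = { -1; -1/2; -1/4; -1/8 | 0 } -> -1/16
val(rbbbbb) = { -1; -1/2; -1/4; -1/8; -1/16 | 0 } -> -1/32
val(rbbbbbb) = { -1; -1/2; -1/4; -1/8; -1/16; -1/32 | 0 } -> -1/64
val(rbbbbbbr) = { -1; -1/2; -1/4; -1/8; -1/16; -1/32 | -1/64; 0 } -> -3/128
val(rbbbbbbrb) = { -1; -1/2; -1/4; -1/8; -1/16; -1/32; -3/128 | -1/64; 0 } -> -5/256
val(rbbbbbbrbb) = { -1; -1/2; -1/4; -1/8; -1/16; -1/32; -3/128; -5/256 | -1/64; 0 } -> -9/512
val(rbbbbbbrbbb) = { -1; -1/2; -1/4; -1/8; -1/16; -1/32; -3/128; -5/256; -9/512 | -1/64; 0 } -> -17/1024
val(rbbbbbbrbbbr) = { -1; -1/2; -1/4; -1/8; -1/16; -1/32; -3/128; -5/256; -9/512 | -17/1024; -1/64; 0 } -> -35/2048
val(rbbbbbbrbbbrb) = { -1; -1/2; -1/4; -1/8; -1/16; -1/32; -3/128; -5/256; -9/512; -35/2048 | -17/1024; -1/64; 0 } -> -69/4096
val(rbbbbbbrbbbrbb) = { -1; -1/2; -1/4; -1/8; -1/16; -1/32; -3/128; -5/256; -9/512; -35/2048; -69/4096 | -17/1024; -1/64; 0 } -> -137/8192
val(rbbbbbbrbbbrbbr) = { -1; -1/2; -1/4; -1/8; -1/16; -1/32; -3/128; -5/256; -9/512; -35/2048; -69/4096 | -137/8192; -17/1024; -1/64; 0 } -> -275/16384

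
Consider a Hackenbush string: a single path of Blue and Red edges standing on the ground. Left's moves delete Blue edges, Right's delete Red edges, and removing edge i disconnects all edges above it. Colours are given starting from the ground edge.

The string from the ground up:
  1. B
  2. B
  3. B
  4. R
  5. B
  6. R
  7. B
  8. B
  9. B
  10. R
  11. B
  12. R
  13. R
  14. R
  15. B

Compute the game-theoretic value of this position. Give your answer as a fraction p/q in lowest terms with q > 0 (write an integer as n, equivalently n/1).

11171/4096

B: Left { 0 }, Right { — } ⇒ simplest 1
BB: Left { 0,1 }, Right { — } ⇒ simplest 2
BBB: Left { 0,1,2 }, Right { — } ⇒ simplest 3
BBBR: Left { 0,1,2 }, Right { 3 } ⇒ simplest 5/2
BBBRB: Left { 0,1,2,5/2 }, Right { 3 } ⇒ simplest 11/4
BBBRBR: Left { 0,1,2,5/2 }, Right { 11/4,3 } ⇒ simplest 21/8
BBBRBRB: Left { 0,1,2,5/2,21/8 }, Right { 11/4,3 } ⇒ simplest 43/16
BBBRBRBB: Left { 0,1,2,5/2,21/8,43/16 }, Right { 11/4,3 } ⇒ simplest 87/32
BBBRBRBBB: Left { 0,1,2,5/2,21/8,43/16,87/32 }, Right { 11/4,3 } ⇒ simplest 175/64
BBBRBRBBBR: Left { 0,1,2,5/2,21/8,43/16,87/32 }, Right { 175/64,11/4,3 } ⇒ simplest 349/128
BBBRBRBBBRB: Left { 0,1,2,5/2,21/8,43/16,87/32,349/128 }, Right { 175/64,11/4,3 } ⇒ simplest 699/256
BBBRBRBBBRBR: Left { 0,1,2,5/2,21/8,43/16,87/32,349/128 }, Right { 699/256,175/64,11/4,3 } ⇒ simplest 1397/512
BBBRBRBBBRBRR: Left { 0,1,2,5/2,21/8,43/16,87/32,349/128 }, Right { 1397/512,699/256,175/64,11/4,3 } ⇒ simplest 2793/1024
BBBRBRBBBRBRRR: Left { 0,1,2,5/2,21/8,43/16,87/32,349/128 }, Right { 2793/1024,1397/512,699/256,175/64,11/4,3 } ⇒ simplest 5585/2048
BBBRBRBBBRBRRRB: Left { 0,1,2,5/2,21/8,43/16,87/32,349/128,5585/2048 }, Right { 2793/1024,1397/512,699/256,175/64,11/4,3 } ⇒ simplest 11171/4096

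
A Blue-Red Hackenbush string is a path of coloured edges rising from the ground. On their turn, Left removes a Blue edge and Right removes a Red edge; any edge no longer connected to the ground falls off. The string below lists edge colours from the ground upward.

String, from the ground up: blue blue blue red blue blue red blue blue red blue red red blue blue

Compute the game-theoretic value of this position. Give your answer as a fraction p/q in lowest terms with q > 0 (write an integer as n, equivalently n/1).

b: Left { 0 }, Right { ∅ } = simplest 1
bb: Left { 0,1 }, Right { ∅ } = simplest 2
bbb: Left { 0,1,2 }, Right { ∅ } = simplest 3
bbbr: Left { 0,1,2 }, Right { 3 } = simplest 5/2
bbbrb: Left { 0,1,2,5/2 }, Right { 3 } = simplest 11/4
bbbrbb: Left { 0,1,2,5/2,11/4 }, Right { 3 } = simplest 23/8
bbbrbbr: Left { 0,1,2,5/2,11/4 }, Right { 23/8,3 } = simplest 45/16
bbbrbbrb: Left { 0,1,2,5/2,11/4,45/16 }, Right { 23/8,3 } = simplest 91/32
bbbrbbrbb: Left { 0,1,2,5/2,11/4,45/16,91/32 }, Right { 23/8,3 } = simplest 183/64
bbbrbbrbbr: Left { 0,1,2,5/2,11/4,45/16,91/32 }, Right { 183/64,23/8,3 } = simplest 365/128
bbbrbbrbbrb: Left { 0,1,2,5/2,11/4,45/16,91/32,365/128 }, Right { 183/64,23/8,3 } = simplest 731/256
bbbrbbrbbrbr: Left { 0,1,2,5/2,11/4,45/16,91/32,365/128 }, Right { 731/256,183/64,23/8,3 } = simplest 1461/512
bbbrbbrbbrbrr: Left { 0,1,2,5/2,11/4,45/16,91/32,365/128 }, Right { 1461/512,731/256,183/64,23/8,3 } = simplest 2921/1024
bbbrbbrbbrbrrb: Left { 0,1,2,5/2,11/4,45/16,91/32,365/128,2921/1024 }, Right { 1461/512,731/256,183/64,23/8,3 } = simplest 5843/2048
bbbrbbrbbrbrrbb: Left { 0,1,2,5/2,11/4,45/16,91/32,365/128,2921/1024,5843/2048 }, Right { 1461/512,731/256,183/64,23/8,3 } = simplest 11687/4096

11687/4096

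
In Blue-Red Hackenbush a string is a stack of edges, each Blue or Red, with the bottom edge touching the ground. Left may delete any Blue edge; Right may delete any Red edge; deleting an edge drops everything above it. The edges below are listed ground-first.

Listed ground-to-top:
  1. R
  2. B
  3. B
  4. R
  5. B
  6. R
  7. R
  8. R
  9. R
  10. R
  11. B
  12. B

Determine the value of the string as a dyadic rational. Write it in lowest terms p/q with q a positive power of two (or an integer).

-761/2048

v(R) = { — | 0 } = -1
v(RB) = { -1 | 0 } = -1/2
v(RBB) = { -1,-1/2 | 0 } = -1/4
v(RBBR) = { -1,-1/2 | -1/4,0 } = -3/8
v(RBBRB) = { -1,-1/2,-3/8 | -1/4,0 } = -5/16
v(RBBRBR) = { -1,-1/2,-3/8 | -5/16,-1/4,0 } = -11/32
v(RBBRBRR) = { -1,-1/2,-3/8 | -11/32,-5/16,-1/4,0 } = -23/64
v(RBBRBRRR) = { -1,-1/2,-3/8 | -23/64,-11/32,-5/16,-1/4,0 } = -47/128
v(RBBRBRRRR) = { -1,-1/2,-3/8 | -47/128,-23/64,-11/32,-5/16,-1/4,0 } = -95/256
v(RBBRBRRRRR) = { -1,-1/2,-3/8 | -95/256,-47/128,-23/64,-11/32,-5/16,-1/4,0 } = -191/512
v(RBBRBRRRRRB) = { -1,-1/2,-3/8,-191/512 | -95/256,-47/128,-23/64,-11/32,-5/16,-1/4,0 } = -381/1024
v(RBBRBRRRRRBB) = { -1,-1/2,-3/8,-191/512,-381/1024 | -95/256,-47/128,-23/64,-11/32,-5/16,-1/4,0 } = -761/2048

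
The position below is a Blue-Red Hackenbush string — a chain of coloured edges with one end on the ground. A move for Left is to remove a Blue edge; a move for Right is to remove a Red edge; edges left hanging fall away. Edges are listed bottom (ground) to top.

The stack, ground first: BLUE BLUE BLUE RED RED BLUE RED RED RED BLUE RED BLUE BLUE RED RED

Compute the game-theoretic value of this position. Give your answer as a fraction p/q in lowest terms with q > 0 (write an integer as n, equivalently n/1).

val(B) = { 0 | · } = 1
val(BB) = { 0,1 | · } = 2
val(BBB) = { 0,1,2 | · } = 3
val(BBBR) = { 0,1,2 | 3 } = 5/2
val(BBBRR) = { 0,1,2 | 5/2,3 } = 9/4
val(BBBRRB) = { 0,1,2,9/4 | 5/2,3 } = 19/8
val(BBBRRBR) = { 0,1,2,9/4 | 19/8,5/2,3 } = 37/16
val(BBBRRBRR) = { 0,1,2,9/4 | 37/16,19/8,5/2,3 } = 73/32
val(BBBRRBRRR) = { 0,1,2,9/4 | 73/32,37/16,19/8,5/2,3 } = 145/64
val(BBBRRBRRRB) = { 0,1,2,9/4,145/64 | 73/32,37/16,19/8,5/2,3 } = 291/128
val(BBBRRBRRRBR) = { 0,1,2,9/4,145/64 | 291/128,73/32,37/16,19/8,5/2,3 } = 581/256
val(BBBRRBRRRBRB) = { 0,1,2,9/4,145/64,581/256 | 291/128,73/32,37/16,19/8,5/2,3 } = 1163/512
val(BBBRRBRRRBRBB) = { 0,1,2,9/4,145/64,581/256,1163/512 | 291/128,73/32,37/16,19/8,5/2,3 } = 2327/1024
val(BBBRRBRRRBRBBR) = { 0,1,2,9/4,145/64,581/256,1163/512 | 2327/1024,291/128,73/32,37/16,19/8,5/2,3 } = 4653/2048
val(BBBRRBRRRBRBBRR) = { 0,1,2,9/4,145/64,581/256,1163/512 | 4653/2048,2327/1024,291/128,73/32,37/16,19/8,5/2,3 } = 9305/4096

9305/4096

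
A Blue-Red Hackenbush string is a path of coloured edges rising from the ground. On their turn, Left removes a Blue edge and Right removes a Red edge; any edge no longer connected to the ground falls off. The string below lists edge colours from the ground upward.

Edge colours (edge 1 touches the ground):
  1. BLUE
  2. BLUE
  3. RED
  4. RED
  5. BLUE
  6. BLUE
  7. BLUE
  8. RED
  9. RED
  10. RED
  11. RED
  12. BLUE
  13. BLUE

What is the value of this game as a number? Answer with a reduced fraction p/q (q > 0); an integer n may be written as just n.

Build g(s[:k]) for k = 1..13, string s = BLUE BLUE RED RED BLUE BLUE BLUE RED RED RED RED BLUE BLUE.
step 1: add BLUE to get B; options L={ 0 } R={ ∅ } => 1
step 2: add BLUE to get BB; options L={ 0, 1 } R={ ∅ } => 2
step 3: add RED to get BBR; options L={ 0, 1 } R={ 2 } => 3/2
step 4: add RED to get BBRR; options L={ 0, 1 } R={ 3/2, 2 } => 5/4
step 5: add BLUE to get BBRRB; options L={ 0, 1, 5/4 } R={ 3/2, 2 } => 11/8
step 6: add BLUE to get BBRRBB; options L={ 0, 1, 5/4, 11/8 } R={ 3/2, 2 } => 23/16
step 7: add BLUE to get BBRRBBB; options L={ 0, 1, 5/4, 11/8, 23/16 } R={ 3/2, 2 } => 47/32
step 8: add RED to get BBRRBBBR; options L={ 0, 1, 5/4, 11/8, 23/16 } R={ 47/32, 3/2, 2 } => 93/64
step 9: add RED to get BBRRBBBRR; options L={ 0, 1, 5/4, 11/8, 23/16 } R={ 93/64, 47/32, 3/2, 2 } => 185/128
step 10: add RED to get BBRRBBBRRR; options L={ 0, 1, 5/4, 11/8, 23/16 } R={ 185/128, 93/64, 47/32, 3/2, 2 } => 369/256
step 11: add RED to get BBRRBBBRRRR; options L={ 0, 1, 5/4, 11/8, 23/16 } R={ 369/256, 185/128, 93/64, 47/32, 3/2, 2 } => 737/512
step 12: add BLUE to get BBRRBBBRRRRB; options L={ 0, 1, 5/4, 11/8, 23/16, 737/512 } R={ 369/256, 185/128, 93/64, 47/32, 3/2, 2 } => 1475/1024
step 13: add BLUE to get BBRRBBBRRRRBB; options L={ 0, 1, 5/4, 11/8, 23/16, 737/512, 1475/1024 } R={ 369/256, 185/128, 93/64, 47/32, 3/2, 2 } => 2951/2048

2951/2048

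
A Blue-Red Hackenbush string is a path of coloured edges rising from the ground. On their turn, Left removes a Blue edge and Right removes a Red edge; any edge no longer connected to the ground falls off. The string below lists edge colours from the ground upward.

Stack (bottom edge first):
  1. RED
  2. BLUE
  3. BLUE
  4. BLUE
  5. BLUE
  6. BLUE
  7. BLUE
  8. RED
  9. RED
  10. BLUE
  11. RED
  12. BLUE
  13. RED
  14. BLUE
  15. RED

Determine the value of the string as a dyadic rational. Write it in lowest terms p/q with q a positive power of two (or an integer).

-427/16384

value_1 [R]  L=[]  R=[0]  gives -1
value_2 [RB]  L=[-1]  R=[0]  gives -1/2
value_3 [RBB]  L=[-1,-1/2]  R=[0]  gives -1/4
value_4 [RBBB]  L=[-1,-1/2,-1/4]  R=[0]  gives -1/8
value_5 [RBBBB]  L=[-1,-1/2,-1/4,-1/8]  R=[0]  gives -1/16
value_6 [RBBBBB]  L=[-1,-1/2,-1/4,-1/8,-1/16]  R=[0]  gives -1/32
value_7 [RBBBBBB]  L=[-1,-1/2,-1/4,-1/8,-1/16,-1/32]  R=[0]  gives -1/64
value_8 [RBBBBBBR]  L=[-1,-1/2,-1/4,-1/8,-1/16,-1/32]  R=[-1/64,0]  gives -3/128
value_9 [RBBBBBBRR]  L=[-1,-1/2,-1/4,-1/8,-1/16,-1/32]  R=[-3/128,-1/64,0]  gives -7/256
value_10 [RBBBBBBRRB]  L=[-1,-1/2,-1/4,-1/8,-1/16,-1/32,-7/256]  R=[-3/128,-1/64,0]  gives -13/512
value_11 [RBBBBBBRRBR]  L=[-1,-1/2,-1/4,-1/8,-1/16,-1/32,-7/256]  R=[-13/512,-3/128,-1/64,0]  gives -27/1024
value_12 [RBBBBBBRRBRB]  L=[-1,-1/2,-1/4,-1/8,-1/16,-1/32,-7/256,-27/1024]  R=[-13/512,-3/128,-1/64,0]  gives -53/2048
value_13 [RBBBBBBRRBRBR]  L=[-1,-1/2,-1/4,-1/8,-1/16,-1/32,-7/256,-27/1024]  R=[-53/2048,-13/512,-3/128,-1/64,0]  gives -107/4096
value_14 [RBBBBBBRRBRBRB]  L=[-1,-1/2,-1/4,-1/8,-1/16,-1/32,-7/256,-27/1024,-107/4096]  R=[-53/2048,-13/512,-3/128,-1/64,0]  gives -213/8192
value_15 [RBBBBBBRRBRBRBR]  L=[-1,-1/2,-1/4,-1/8,-1/16,-1/32,-7/256,-27/1024,-107/4096]  R=[-213/8192,-53/2048,-13/512,-3/128,-1/64,0]  gives -427/16384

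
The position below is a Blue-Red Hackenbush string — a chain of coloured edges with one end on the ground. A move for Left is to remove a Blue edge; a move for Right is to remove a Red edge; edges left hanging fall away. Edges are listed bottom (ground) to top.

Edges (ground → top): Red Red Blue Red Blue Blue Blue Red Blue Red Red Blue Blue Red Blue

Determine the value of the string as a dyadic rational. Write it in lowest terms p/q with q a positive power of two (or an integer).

Prefix values for Red Red Blue Red Blue Blue Blue Red Blue Red Red Blue Blue Red Blue via {L|R} + simplicity:
G_1 [R]  L=[none]  R=[0]  = -1
G_2 [RR]  L=[none]  R=[-1,0]  = -2
G_3 [RRB]  L=[-2]  R=[-1,0]  = -3/2
G_4 [RRBR]  L=[-2]  R=[-3/2,-1,0]  = -7/4
G_5 [RRBRB]  L=[-2,-7/4]  R=[-3/2,-1,0]  = -13/8
G_6 [RRBRBB]  L=[-2,-7/4,-13/8]  R=[-3/2,-1,0]  = -25/16
G_7 [RRBRBBB]  L=[-2,-7/4,-13/8,-25/16]  R=[-3/2,-1,0]  = -49/32
G_8 [RRBRBBBR]  L=[-2,-7/4,-13/8,-25/16]  R=[-49/32,-3/2,-1,0]  = -99/64
G_9 [RRBRBBBRB]  L=[-2,-7/4,-13/8,-25/16,-99/64]  R=[-49/32,-3/2,-1,0]  = -197/128
G_10 [RRBRBBBRBR]  L=[-2,-7/4,-13/8,-25/16,-99/64]  R=[-197/128,-49/32,-3/2,-1,0]  = -395/256
G_11 [RRBRBBBRBRR]  L=[-2,-7/4,-13/8,-25/16,-99/64]  R=[-395/256,-197/128,-49/32,-3/2,-1,0]  = -791/512
G_12 [RRBRBBBRBRRB]  L=[-2,-7/4,-13/8,-25/16,-99/64,-791/512]  R=[-395/256,-197/128,-49/32,-3/2,-1,0]  = -1581/1024
G_13 [RRBRBBBRBRRBB]  L=[-2,-7/4,-13/8,-25/16,-99/64,-791/512,-1581/1024]  R=[-395/256,-197/128,-49/32,-3/2,-1,0]  = -3161/2048
G_14 [RRBRBBBRBRRBBR]  L=[-2,-7/4,-13/8,-25/16,-99/64,-791/512,-1581/1024]  R=[-3161/2048,-395/256,-197/128,-49/32,-3/2,-1,0]  = -6323/4096
G_15 [RRBRBBBRBRRBBRB]  L=[-2,-7/4,-13/8,-25/16,-99/64,-791/512,-1581/1024,-6323/4096]  R=[-3161/2048,-395/256,-197/128,-49/32,-3/2,-1,0]  = -12645/8192

-12645/8192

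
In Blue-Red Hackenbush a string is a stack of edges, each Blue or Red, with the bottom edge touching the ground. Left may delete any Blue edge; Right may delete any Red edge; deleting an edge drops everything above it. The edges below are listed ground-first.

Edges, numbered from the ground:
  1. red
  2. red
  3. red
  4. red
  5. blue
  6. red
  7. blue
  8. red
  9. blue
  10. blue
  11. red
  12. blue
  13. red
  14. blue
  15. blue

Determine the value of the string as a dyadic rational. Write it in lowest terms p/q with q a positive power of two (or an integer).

Recurse on prefixes of the 15-edge string red red red red blue red blue red blue blue red blue red blue blue:
edge 1 of 15 (red): { none | 0 } gives -1
edge 2 of 15 (red): { none | -1,0 } gives -2
edge 3 of 15 (red): { none | -2,-1,0 } gives -3
edge 4 of 15 (red): { none | -3,-2,-1,0 } gives -4
edge 5 of 15 (blue): { -4 | -3,-2,-1,0 } gives -7/2
edge 6 of 15 (red): { -4 | -7/2,-3,-2,-1,0 } gives -15/4
edge 7 of 15 (blue): { -4,-15/4 | -7/2,-3,-2,-1,0 } gives -29/8
edge 8 of 15 (red): { -4,-15/4 | -29/8,-7/2,-3,-2,-1,0 } gives -59/16
edge 9 of 15 (blue): { -4,-15/4,-59/16 | -29/8,-7/2,-3,-2,-1,0 } gives -117/32
edge 10 of 15 (blue): { -4,-15/4,-59/16,-117/32 | -29/8,-7/2,-3,-2,-1,0 } gives -233/64
edge 11 of 15 (red): { -4,-15/4,-59/16,-117/32 | -233/64,-29/8,-7/2,-3,-2,-1,0 } gives -467/128
edge 12 of 15 (blue): { -4,-15/4,-59/16,-117/32,-467/128 | -233/64,-29/8,-7/2,-3,-2,-1,0 } gives -933/256
edge 13 of 15 (red): { -4,-15/4,-59/16,-117/32,-467/128 | -933/256,-233/64,-29/8,-7/2,-3,-2,-1,0 } gives -1867/512
edge 14 of 15 (blue): { -4,-15/4,-59/16,-117/32,-467/128,-1867/512 | -933/256,-233/64,-29/8,-7/2,-3,-2,-1,0 } gives -3733/1024
edge 15 of 15 (blue): { -4,-15/4,-59/16,-117/32,-467/128,-1867/512,-3733/1024 | -933/256,-233/64,-29/8,-7/2,-3,-2,-1,0 } gives -7465/2048

-7465/2048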